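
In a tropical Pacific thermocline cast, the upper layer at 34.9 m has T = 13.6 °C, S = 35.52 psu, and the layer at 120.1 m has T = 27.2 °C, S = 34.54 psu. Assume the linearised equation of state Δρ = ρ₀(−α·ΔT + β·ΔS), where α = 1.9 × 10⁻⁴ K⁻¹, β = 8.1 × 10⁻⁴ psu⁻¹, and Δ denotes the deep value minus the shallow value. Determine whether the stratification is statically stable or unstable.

unstable

ΔT = 27.2 − 13.6 = +13.6 K and ΔS = 34.54 − 35.52 = -0.98 psu (deep − shallow).
−αΔT = -2.584 × 10⁻³; βΔS = -7.938 × 10⁻⁴; sum Δρ/ρ₀ = -3.3778 × 10⁻³.
Δρ/ρ₀ < 0, so Δρ < 0: deeper water is lighter → statically unstable; the column would overturn.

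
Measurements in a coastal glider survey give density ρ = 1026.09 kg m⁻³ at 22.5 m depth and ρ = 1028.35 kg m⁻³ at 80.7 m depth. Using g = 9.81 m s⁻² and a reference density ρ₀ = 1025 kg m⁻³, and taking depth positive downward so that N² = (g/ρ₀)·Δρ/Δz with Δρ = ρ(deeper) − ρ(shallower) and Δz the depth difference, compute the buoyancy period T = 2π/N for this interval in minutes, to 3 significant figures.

Δρ = 1028.35 − 1026.09 = 2.26 kg m⁻³ over Δz = 80.7 − 22.5 = 58.2 m.
N² = (9.81/1025) × (2.26/58.2) = 3.7165 × 10⁻⁴ s⁻².
N = √(3.7165 × 10⁻⁴) = 0.019278 rad s⁻¹, so T = 2π/N = 325.93 s = 5.4322 min ≈ 5.43 min.

5.43 min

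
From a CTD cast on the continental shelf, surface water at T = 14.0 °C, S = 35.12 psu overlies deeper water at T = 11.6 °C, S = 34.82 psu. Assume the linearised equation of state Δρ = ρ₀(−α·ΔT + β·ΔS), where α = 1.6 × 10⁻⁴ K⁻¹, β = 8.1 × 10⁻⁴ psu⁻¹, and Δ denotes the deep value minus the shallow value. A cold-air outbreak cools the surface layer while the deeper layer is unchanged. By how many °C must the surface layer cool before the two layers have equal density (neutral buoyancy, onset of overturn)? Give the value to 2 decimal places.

0.88 °C

Neutral buoyancy requires Δρ = 0, i.e. −α(T_deep − T_surf′) + β(S_deep − S_surf) = 0.
T_surf′ = T_deep − (β/α)·ΔS = 11.6 − (8.1 × 10⁻⁴/1.6 × 10⁻⁴)·(-0.30) = 13.1187 °C.
Cooling required: 14.0 − (13.1187) = 0.8813 °C.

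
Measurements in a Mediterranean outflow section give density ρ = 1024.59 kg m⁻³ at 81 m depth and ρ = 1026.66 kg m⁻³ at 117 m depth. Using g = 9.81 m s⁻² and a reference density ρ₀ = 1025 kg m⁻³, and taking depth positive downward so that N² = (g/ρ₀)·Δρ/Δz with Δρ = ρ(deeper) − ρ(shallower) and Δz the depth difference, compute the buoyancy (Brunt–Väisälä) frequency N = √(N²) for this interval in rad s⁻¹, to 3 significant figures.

0.0235 rad s⁻¹

Δρ = 1026.66 − 1024.59 = 2.07 kg m⁻³ over Δz = 117 − 81 = 36 m.
N² = (9.81/1025) × (2.07/36) = 5.5032 × 10⁻⁴ s⁻².
N = √(5.5032 × 10⁻⁴) = 0.023459 rad s⁻¹ ≈ 0.0235 rad s⁻¹.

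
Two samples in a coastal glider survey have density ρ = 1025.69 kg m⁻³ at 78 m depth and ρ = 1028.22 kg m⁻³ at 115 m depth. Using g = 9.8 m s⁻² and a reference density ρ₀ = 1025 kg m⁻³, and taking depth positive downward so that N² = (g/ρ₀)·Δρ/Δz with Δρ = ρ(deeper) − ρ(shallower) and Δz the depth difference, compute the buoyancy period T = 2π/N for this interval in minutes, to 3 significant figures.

4.10 min

Δρ = 1028.22 − 1025.69 = 2.53 kg m⁻³ over Δz = 115 − 78 = 37 m.
N² = (9.8/1025) × (2.53/37) = 6.5376 × 10⁻⁴ s⁻².
N = √(6.5376 × 10⁻⁴) = 0.025569 rad s⁻¹, so T = 2π/N = 245.73 s = 4.0955 min ≈ 4.10 min.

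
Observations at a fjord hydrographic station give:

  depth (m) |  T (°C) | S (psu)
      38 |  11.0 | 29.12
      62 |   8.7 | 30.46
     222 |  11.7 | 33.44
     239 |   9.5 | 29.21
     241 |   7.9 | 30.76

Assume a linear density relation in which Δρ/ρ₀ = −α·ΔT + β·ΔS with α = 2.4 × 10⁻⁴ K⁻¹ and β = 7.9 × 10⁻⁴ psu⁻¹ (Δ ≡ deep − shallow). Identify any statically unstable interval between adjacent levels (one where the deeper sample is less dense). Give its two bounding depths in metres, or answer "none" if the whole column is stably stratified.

Evaluate Δρ/ρ₀ = −αΔT + βΔS across each adjacent pair:
  38–62 m: −αΔT+βΔS = −(2.4 × 10⁻⁴)(-2.3)+(7.9 × 10⁻⁴)(+1.34) = 1.6 × 10⁻³ → stable
  62–222 m: −αΔT+βΔS = −(2.4 × 10⁻⁴)(+3.0)+(7.9 × 10⁻⁴)(+2.98) = 1.6 × 10⁻³ → stable
  222–239 m: −αΔT+βΔS = −(2.4 × 10⁻⁴)(-2.2)+(7.9 × 10⁻⁴)(-4.23) = -2.8 × 10⁻³ → UNSTABLE
  239–241 m: −αΔT+βΔS = −(2.4 × 10⁻⁴)(-1.6)+(7.9 × 10⁻⁴)(+1.55) = 1.6 × 10⁻³ → stable
The 222–239 m interval has Δρ < 0: lighter water underlies denser water.

222–239 m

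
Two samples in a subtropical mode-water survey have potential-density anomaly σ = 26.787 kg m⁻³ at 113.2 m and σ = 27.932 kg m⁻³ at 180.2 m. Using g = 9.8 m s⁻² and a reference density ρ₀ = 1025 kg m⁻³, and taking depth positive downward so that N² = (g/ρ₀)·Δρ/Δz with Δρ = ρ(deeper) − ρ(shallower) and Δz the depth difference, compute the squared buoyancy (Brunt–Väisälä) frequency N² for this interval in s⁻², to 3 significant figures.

Δρ = 1027.932 − 1026.787 = 1.145 kg m⁻³ over Δz = 180.2 − 113.2 = 67 m.
N² = (9.8/1025) × (1.145/67) = 1.6339 × 10⁻⁴ s⁻² ≈ 1.63 × 10⁻⁴ s⁻².

1.63 × 10⁻⁴ s⁻²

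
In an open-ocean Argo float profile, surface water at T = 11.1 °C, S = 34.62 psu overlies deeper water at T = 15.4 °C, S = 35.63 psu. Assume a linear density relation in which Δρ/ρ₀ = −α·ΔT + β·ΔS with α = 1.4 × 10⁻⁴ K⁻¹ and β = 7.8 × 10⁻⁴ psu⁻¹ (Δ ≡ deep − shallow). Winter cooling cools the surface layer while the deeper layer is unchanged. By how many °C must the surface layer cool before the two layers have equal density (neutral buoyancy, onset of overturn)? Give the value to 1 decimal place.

1.3 °C

Neutral buoyancy requires Δρ = 0, i.e. −α(T_deep − T_surf′) + β(S_deep − S_surf) = 0.
T_surf′ = T_deep − (β/α)·ΔS = 15.4 − (7.8 × 10⁻⁴/1.4 × 10⁻⁴)·(+1.01) = 9.773 °C.
Cooling required: 11.1 − (9.773) = 1.327 °C.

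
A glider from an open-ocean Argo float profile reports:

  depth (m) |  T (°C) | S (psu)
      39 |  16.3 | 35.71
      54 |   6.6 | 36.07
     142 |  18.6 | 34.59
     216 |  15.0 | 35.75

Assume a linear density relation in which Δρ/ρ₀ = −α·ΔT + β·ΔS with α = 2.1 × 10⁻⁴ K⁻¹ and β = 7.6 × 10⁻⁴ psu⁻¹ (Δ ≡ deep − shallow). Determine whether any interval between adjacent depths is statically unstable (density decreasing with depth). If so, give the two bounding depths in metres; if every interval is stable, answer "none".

Evaluate Δρ/ρ₀ = −αΔT + βΔS across each adjacent pair:
  39–54 m: −αΔT+βΔS = −(2.1 × 10⁻⁴)(-9.7)+(7.6 × 10⁻⁴)(+0.36) = 2.3 × 10⁻³ → stable
  54–142 m: −αΔT+βΔS = −(2.1 × 10⁻⁴)(+12.0)+(7.6 × 10⁻⁴)(-1.48) = -3.6 × 10⁻³ → UNSTABLE
  142–216 m: −αΔT+βΔS = −(2.1 × 10⁻⁴)(-3.6)+(7.6 × 10⁻⁴)(+1.16) = 1.6 × 10⁻³ → stable
The 54–142 m interval has Δρ < 0: lighter water underlies denser water.

54–142 m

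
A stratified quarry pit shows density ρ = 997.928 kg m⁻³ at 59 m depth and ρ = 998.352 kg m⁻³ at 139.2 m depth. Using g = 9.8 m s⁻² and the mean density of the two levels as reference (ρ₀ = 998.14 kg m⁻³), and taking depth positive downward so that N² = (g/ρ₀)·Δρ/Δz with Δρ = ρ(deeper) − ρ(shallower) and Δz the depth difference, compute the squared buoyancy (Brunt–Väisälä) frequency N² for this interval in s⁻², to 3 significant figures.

Δρ = 998.352 − 997.928 = 0.424 kg m⁻³ over Δz = 139.2 − 59 = 80.2 m.
N² = (9.8/998.14) × (0.424/80.2) = 5.1907 × 10⁻⁵ s⁻² ≈ 5.19 × 10⁻⁵ s⁻².
A positive N² confirms static stability across the interval.

5.19 × 10⁻⁵ s⁻²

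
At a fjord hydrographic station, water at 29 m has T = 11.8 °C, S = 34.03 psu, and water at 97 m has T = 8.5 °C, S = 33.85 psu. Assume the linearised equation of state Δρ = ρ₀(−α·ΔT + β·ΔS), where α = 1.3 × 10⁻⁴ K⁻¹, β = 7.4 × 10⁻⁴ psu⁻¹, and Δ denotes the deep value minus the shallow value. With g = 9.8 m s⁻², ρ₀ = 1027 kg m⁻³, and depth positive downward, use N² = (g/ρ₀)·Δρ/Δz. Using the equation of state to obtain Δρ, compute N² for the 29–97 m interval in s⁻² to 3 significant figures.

4.26 × 10⁻⁵ s⁻²

ΔT = -3.3 K, ΔS = -0.18 psu (deep − shallow).
Δρ/ρ₀ = −αΔT + βΔS = 4.29 × 10⁻⁴ − 1.332 × 10⁻⁴ = 2.958 × 10⁻⁴, so Δρ ≈ 0.3038 kg m⁻³.
N² = (g/ρ₀)·Δρ/Δz = g·(Δρ/ρ₀)/Δz = 9.8 × 2.958 × 10⁻⁴ / 68 = 4.2630 × 10⁻⁵ s⁻² ≈ 4.26 × 10⁻⁵ s⁻².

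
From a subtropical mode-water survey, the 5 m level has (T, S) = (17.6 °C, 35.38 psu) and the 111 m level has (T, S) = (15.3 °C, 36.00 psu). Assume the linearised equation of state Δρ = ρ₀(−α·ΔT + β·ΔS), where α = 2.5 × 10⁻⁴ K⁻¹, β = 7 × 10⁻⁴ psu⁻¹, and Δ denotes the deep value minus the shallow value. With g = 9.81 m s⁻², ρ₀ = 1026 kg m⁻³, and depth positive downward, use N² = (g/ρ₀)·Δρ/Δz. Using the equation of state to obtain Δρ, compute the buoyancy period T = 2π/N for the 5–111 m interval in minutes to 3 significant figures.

10.8 min

ΔT = -2.3 K, ΔS = +0.62 psu (deep − shallow).
Δρ/ρ₀ = −αΔT + βΔS = 5.75 × 10⁻⁴ + 4.34 × 10⁻⁴ = 1.009 × 10⁻³, so Δρ ≈ 1.035 kg m⁻³.
N² = (g/ρ₀)·Δρ/Δz = g·(Δρ/ρ₀)/Δz = 9.81 × 1.009 × 10⁻³ / 106 = 9.3380 × 10⁻⁵ s⁻².
N = √(9.3380 × 10⁻⁵) = 9.6633 × 10⁻³ rad s⁻¹ → T = 2π/N = 650.21 s = 10.837 min ≈ 10.8 min.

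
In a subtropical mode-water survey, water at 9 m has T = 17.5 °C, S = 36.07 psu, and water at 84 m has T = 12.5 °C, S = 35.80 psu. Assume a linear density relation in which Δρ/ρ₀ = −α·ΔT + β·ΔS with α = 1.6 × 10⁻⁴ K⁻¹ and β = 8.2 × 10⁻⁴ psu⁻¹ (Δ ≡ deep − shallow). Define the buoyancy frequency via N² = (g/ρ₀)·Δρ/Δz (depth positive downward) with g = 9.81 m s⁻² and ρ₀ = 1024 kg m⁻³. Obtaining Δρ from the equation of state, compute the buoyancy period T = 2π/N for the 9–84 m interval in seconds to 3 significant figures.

722 s

ΔT = -5.0 K, ΔS = -0.27 psu (deep − shallow).
Δρ/ρ₀ = −αΔT + βΔS = 8.00 × 10⁻⁴ − 2.214 × 10⁻⁴ = 5.786 × 10⁻⁴, so Δρ ≈ 0.5925 kg m⁻³.
N² = (g/ρ₀)·Δρ/Δz = g·(Δρ/ρ₀)/Δz = 9.81 × 5.786 × 10⁻⁴ / 75 = 7.5681 × 10⁻⁵ s⁻².
N = √(7.5681 × 10⁻⁵) = 8.6995 × 10⁻³ rad s⁻¹ → T = 2π/N = 722.25 s ≈ 722 s.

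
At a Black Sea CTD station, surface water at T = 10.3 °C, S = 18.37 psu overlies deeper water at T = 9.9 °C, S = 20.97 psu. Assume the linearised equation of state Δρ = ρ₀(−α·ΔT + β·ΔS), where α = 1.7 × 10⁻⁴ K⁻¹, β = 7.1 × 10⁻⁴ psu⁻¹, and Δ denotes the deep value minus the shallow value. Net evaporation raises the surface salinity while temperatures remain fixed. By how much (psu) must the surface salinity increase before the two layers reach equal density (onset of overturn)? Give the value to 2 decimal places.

Neutral buoyancy requires −α(T_deep − T_surf) + β(S_deep − S_surf′) = 0.
S_surf′ = S_deep − (α/β)·ΔT = 20.97 − (1.7 × 10⁻⁴/7.1 × 10⁻⁴)·(-0.4) = 21.0658 psu.
Increase required: 21.0658 − 18.37 = 2.6958 psu.

2.70 psu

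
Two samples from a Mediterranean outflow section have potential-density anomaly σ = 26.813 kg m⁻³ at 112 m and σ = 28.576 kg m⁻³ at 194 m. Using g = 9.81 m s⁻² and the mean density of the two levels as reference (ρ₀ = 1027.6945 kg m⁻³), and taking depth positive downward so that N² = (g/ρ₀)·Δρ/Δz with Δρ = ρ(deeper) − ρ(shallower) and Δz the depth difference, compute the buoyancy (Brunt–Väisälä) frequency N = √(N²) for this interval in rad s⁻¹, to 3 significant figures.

0.0143 rad s⁻¹

Δρ = 1028.576 − 1026.813 = 1.763 kg m⁻³ over Δz = 194 − 112 = 82 m.
N² = (9.81/1027.6945) × (1.763/82) = 2.0523 × 10⁻⁴ s⁻².
N = √(2.0523 × 10⁻⁴) = 0.014326 rad s⁻¹ ≈ 0.0143 rad s⁻¹.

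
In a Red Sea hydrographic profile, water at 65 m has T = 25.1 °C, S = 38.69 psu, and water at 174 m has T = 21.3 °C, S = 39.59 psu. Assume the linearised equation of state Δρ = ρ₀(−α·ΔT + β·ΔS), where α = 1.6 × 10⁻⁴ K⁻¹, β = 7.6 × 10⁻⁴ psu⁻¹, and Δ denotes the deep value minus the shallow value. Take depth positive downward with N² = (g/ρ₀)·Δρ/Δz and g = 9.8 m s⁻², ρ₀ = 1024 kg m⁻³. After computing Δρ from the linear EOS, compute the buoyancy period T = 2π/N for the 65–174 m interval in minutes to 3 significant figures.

9.72 min

ΔT = -3.8 K, ΔS = +0.90 psu (deep − shallow).
Δρ/ρ₀ = −αΔT + βΔS = 6.08 × 10⁻⁴ + 6.84 × 10⁻⁴ = 1.292 × 10⁻³, so Δρ ≈ 1.323 kg m⁻³.
N² = (g/ρ₀)·Δρ/Δz = g·(Δρ/ρ₀)/Δz = 9.8 × 1.292 × 10⁻³ / 109 = 1.1616 × 10⁻⁴ s⁻².
N = √(1.1616 × 10⁻⁴) = 0.010778 rad s⁻¹ → T = 2π/N = 582.96 s = 9.7160 min ≈ 9.72 min.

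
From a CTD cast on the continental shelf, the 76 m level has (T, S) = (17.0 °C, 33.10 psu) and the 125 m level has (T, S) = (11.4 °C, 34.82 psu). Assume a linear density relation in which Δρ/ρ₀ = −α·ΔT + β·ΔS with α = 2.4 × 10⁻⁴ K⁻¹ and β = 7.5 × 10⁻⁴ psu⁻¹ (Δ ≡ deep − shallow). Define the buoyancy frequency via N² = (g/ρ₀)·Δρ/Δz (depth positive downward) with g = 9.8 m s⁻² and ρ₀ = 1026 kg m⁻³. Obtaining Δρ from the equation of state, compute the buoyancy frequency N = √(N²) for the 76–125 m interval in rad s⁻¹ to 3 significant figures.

ΔT = -5.6 K, ΔS = +1.72 psu (deep − shallow).
Δρ/ρ₀ = −αΔT + βΔS = 1.344 × 10⁻³ + 1.29 × 10⁻³ = 2.634 × 10⁻³, so Δρ ≈ 2.702 kg m⁻³.
N² = (g/ρ₀)·Δρ/Δz = g·(Δρ/ρ₀)/Δz = 9.8 × 2.634 × 10⁻³ / 49 = 5.2680 × 10⁻⁴ s⁻².
N = √(5.2680 × 10⁻⁴) = 0.022952 rad s⁻¹ ≈ 0.0230 rad s⁻¹.

0.0230 rad s⁻¹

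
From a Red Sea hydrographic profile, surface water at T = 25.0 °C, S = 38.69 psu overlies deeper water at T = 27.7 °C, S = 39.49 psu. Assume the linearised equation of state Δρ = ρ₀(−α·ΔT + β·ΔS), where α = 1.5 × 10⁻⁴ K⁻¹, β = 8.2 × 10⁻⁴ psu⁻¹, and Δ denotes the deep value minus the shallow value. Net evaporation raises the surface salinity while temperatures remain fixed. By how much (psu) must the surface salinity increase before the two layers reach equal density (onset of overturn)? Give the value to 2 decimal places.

Neutral buoyancy requires −α(T_deep − T_surf) + β(S_deep − S_surf′) = 0.
S_surf′ = S_deep − (α/β)·ΔT = 39.49 − (1.5 × 10⁻⁴/8.2 × 10⁻⁴)·(+2.7) = 38.9961 psu.
Increase required: 38.9961 − 38.69 = 0.3061 psu.

0.31 psu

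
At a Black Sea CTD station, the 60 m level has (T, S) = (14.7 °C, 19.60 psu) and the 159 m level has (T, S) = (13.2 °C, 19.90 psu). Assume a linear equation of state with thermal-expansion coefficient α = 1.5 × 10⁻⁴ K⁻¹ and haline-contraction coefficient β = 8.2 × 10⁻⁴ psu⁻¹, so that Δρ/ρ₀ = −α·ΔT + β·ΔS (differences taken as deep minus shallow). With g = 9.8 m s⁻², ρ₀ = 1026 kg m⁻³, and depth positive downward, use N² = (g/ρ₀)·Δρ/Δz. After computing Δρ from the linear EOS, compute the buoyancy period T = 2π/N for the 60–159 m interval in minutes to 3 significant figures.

ΔT = -1.5 K, ΔS = +0.30 psu (deep − shallow).
Δρ/ρ₀ = −αΔT + βΔS = 2.25 × 10⁻⁴ + 2.46 × 10⁻⁴ = 4.71 × 10⁻⁴, so Δρ ≈ 0.4832 kg m⁻³.
N² = (g/ρ₀)·Δρ/Δz = g·(Δρ/ρ₀)/Δz = 9.8 × 4.71 × 10⁻⁴ / 99 = 4.6624 × 10⁻⁵ s⁻².
N = √(4.6624 × 10⁻⁵) = 6.8282 × 10⁻³ rad s⁻¹ → T = 2π/N = 920.18 s = 15.336 min ≈ 15.3 min.

15.3 min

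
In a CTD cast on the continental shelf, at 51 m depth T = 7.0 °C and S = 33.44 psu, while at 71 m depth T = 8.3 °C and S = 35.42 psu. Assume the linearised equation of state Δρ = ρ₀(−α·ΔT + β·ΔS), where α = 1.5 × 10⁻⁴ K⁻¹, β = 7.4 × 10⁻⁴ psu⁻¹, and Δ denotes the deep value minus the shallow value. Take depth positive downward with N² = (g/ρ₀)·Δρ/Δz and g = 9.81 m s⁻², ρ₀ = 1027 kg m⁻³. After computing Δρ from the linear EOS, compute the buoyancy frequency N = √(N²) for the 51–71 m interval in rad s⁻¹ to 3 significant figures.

0.0250 rad s⁻¹

ΔT = +1.3 K, ΔS = +1.98 psu (deep − shallow).
Δρ/ρ₀ = −αΔT + βΔS = -1.95 × 10⁻⁴ + 1.4652 × 10⁻³ = 1.2702 × 10⁻³, so Δρ ≈ 1.304 kg m⁻³.
N² = (g/ρ₀)·Δρ/Δz = g·(Δρ/ρ₀)/Δz = 9.81 × 1.2702 × 10⁻³ / 20 = 6.2303 × 10⁻⁴ s⁻².
N = √(6.2303 × 10⁻⁴) = 0.024961 rad s⁻¹ ≈ 0.0250 rad s⁻¹.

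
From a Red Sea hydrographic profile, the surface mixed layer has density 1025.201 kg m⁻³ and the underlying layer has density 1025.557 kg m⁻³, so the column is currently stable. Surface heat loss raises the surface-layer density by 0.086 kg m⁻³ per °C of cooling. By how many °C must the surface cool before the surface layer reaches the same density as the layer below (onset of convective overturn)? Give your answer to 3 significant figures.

4.14 °C

Density deficit of the surface layer: 1025.557 − 1025.201 = 0.356 kg m⁻³.
Required change = 0.356 / 0.086 = 4.14 °C.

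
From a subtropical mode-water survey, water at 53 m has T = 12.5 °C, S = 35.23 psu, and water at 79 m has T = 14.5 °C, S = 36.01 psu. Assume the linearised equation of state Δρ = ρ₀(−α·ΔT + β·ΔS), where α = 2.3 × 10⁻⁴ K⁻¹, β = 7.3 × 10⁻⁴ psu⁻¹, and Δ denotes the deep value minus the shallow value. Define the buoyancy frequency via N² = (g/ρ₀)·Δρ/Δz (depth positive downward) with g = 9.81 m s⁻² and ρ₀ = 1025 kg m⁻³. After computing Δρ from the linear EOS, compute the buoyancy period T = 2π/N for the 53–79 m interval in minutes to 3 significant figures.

ΔT = +2.0 K, ΔS = +0.78 psu (deep − shallow).
Δρ/ρ₀ = −αΔT + βΔS = -4.60 × 10⁻⁴ + 5.694 × 10⁻⁴ = 1.094 × 10⁻⁴, so Δρ ≈ 0.1121 kg m⁻³.
N² = (g/ρ₀)·Δρ/Δz = g·(Δρ/ρ₀)/Δz = 9.81 × 1.094 × 10⁻⁴ / 26 = 4.1277 × 10⁻⁵ s⁻².
N = √(4.1277 × 10⁻⁵) = 6.4247 × 10⁻³ rad s⁻¹ → T = 2π/N = 977.97 s = 16.300 min ≈ 16.3 min.

16.3 min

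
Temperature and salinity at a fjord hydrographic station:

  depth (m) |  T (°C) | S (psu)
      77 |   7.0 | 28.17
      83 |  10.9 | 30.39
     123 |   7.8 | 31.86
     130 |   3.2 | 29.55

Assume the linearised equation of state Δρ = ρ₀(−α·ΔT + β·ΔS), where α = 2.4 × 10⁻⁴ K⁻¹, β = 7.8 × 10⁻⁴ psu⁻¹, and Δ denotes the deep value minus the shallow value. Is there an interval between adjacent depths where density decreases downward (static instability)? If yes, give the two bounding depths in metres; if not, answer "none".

Evaluate Δρ/ρ₀ = −αΔT + βΔS across each adjacent pair:
  77–83 m: −αΔT+βΔS = −(2.4 × 10⁻⁴)(+3.9)+(7.8 × 10⁻⁴)(+2.22) = 8.0 × 10⁻⁴ → stable
  83–123 m: −αΔT+βΔS = −(2.4 × 10⁻⁴)(-3.1)+(7.8 × 10⁻⁴)(+1.47) = 1.9 × 10⁻³ → stable
  123–130 m: −αΔT+βΔS = −(2.4 × 10⁻⁴)(-4.6)+(7.8 × 10⁻⁴)(-2.31) = -7.0 × 10⁻⁴ → UNSTABLE
The 123–130 m interval has Δρ < 0: lighter water underlies denser water.

123–130 m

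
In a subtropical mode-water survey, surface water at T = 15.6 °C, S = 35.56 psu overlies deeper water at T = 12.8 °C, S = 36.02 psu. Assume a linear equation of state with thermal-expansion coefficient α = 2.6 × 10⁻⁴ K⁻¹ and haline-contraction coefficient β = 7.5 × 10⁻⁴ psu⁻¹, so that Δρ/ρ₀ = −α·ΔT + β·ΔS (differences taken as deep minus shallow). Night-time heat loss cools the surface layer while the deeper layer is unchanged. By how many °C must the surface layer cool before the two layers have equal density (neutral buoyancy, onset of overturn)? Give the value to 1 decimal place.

Neutral buoyancy requires Δρ = 0, i.e. −α(T_deep − T_surf′) + β(S_deep − S_surf) = 0.
T_surf′ = T_deep − (β/α)·ΔS = 12.8 − (7.5 × 10⁻⁴/2.6 × 10⁻⁴)·(+0.46) = 11.473 °C.
Cooling required: 15.6 − (11.473) = 4.127 °C.

4.1 °C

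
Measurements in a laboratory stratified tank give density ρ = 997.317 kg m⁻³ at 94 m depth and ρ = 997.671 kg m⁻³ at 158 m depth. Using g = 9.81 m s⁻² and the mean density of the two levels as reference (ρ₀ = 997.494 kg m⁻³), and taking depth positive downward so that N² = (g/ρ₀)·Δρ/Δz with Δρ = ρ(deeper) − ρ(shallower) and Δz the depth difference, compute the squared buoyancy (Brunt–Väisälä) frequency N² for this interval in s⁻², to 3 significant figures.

5.44 × 10⁻⁵ s⁻²

Δρ = 997.671 − 997.317 = 0.354 kg m⁻³ over Δz = 158 − 94 = 64 m.
N² = (9.81/997.494) × (0.354/64) = 5.4398 × 10⁻⁵ s⁻² ≈ 5.44 × 10⁻⁵ s⁻².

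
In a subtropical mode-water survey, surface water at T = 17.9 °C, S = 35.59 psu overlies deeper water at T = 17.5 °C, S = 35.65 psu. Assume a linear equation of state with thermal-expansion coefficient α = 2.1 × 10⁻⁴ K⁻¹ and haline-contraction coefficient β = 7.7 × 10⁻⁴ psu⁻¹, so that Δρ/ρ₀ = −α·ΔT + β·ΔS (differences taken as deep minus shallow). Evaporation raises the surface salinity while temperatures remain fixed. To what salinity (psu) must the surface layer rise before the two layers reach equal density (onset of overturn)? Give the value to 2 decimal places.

35.76 psu

Neutral buoyancy requires −α(T_deep − T_surf) + β(S_deep − S_surf′) = 0.
S_surf′ = S_deep − (α/β)·ΔT = 35.65 − (2.1 × 10⁻⁴/7.7 × 10⁻⁴)·(-0.4) = 35.7591 psu.
Increase required: 35.7591 − 35.59 = 0.1691 psu.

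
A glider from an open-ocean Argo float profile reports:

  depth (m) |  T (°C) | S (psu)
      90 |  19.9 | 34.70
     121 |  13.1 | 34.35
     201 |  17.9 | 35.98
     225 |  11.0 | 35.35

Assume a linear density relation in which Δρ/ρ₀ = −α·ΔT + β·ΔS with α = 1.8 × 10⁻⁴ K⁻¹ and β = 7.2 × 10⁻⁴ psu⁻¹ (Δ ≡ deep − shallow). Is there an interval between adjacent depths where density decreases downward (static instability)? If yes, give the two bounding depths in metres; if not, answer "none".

Evaluate Δρ/ρ₀ = −αΔT + βΔS across each adjacent pair:
  90–121 m: −αΔT+βΔS = −(1.8 × 10⁻⁴)(-6.8)+(7.2 × 10⁻⁴)(-0.35) = 9.7 × 10⁻⁴ → stable
  121–201 m: −αΔT+βΔS = −(1.8 × 10⁻⁴)(+4.8)+(7.2 × 10⁻⁴)(+1.63) = 3.1 × 10⁻⁴ → stable
  201–225 m: −αΔT+βΔS = −(1.8 × 10⁻⁴)(-6.9)+(7.2 × 10⁻⁴)(-0.63) = 7.9 × 10⁻⁴ → stable
Every interval has Δρ > 0: the column is stably stratified throughout.

none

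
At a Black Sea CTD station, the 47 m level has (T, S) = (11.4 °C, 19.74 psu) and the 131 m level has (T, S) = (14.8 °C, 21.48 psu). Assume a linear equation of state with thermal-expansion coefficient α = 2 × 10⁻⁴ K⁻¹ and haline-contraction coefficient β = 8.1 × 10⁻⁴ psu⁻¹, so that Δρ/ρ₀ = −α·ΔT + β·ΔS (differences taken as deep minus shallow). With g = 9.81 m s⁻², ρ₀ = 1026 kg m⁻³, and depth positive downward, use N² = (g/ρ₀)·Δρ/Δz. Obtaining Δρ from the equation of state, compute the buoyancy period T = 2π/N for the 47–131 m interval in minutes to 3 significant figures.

11.3 min

ΔT = +3.4 K, ΔS = +1.74 psu (deep − shallow).
Δρ/ρ₀ = −αΔT + βΔS = -6.80 × 10⁻⁴ + 1.4094 × 10⁻³ = 7.294 × 10⁻⁴, so Δρ ≈ 0.7484 kg m⁻³.
N² = (g/ρ₀)·Δρ/Δz = g·(Δρ/ρ₀)/Δz = 9.81 × 7.294 × 10⁻⁴ / 84 = 8.5183 × 10⁻⁵ s⁻².
N = √(8.5183 × 10⁻⁵) = 9.2295 × 10⁻³ rad s⁻¹ → T = 2π/N = 680.77 s = 11.346 min ≈ 11.3 min.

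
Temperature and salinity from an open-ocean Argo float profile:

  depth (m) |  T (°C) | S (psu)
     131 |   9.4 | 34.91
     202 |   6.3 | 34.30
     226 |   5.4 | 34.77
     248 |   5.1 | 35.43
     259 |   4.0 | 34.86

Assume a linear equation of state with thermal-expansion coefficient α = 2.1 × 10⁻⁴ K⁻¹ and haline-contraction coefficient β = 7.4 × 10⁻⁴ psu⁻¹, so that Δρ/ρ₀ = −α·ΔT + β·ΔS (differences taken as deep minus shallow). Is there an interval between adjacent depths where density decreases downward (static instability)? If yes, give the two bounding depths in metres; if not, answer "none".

Evaluate Δρ/ρ₀ = −αΔT + βΔS across each adjacent pair:
  131–202 m: −αΔT+βΔS = −(2.1 × 10⁻⁴)(-3.1)+(7.4 × 10⁻⁴)(-0.61) = 2.0 × 10⁻⁴ → stable
  202–226 m: −αΔT+βΔS = −(2.1 × 10⁻⁴)(-0.9)+(7.4 × 10⁻⁴)(+0.47) = 5.4 × 10⁻⁴ → stable
  226–248 m: −αΔT+βΔS = −(2.1 × 10⁻⁴)(-0.3)+(7.4 × 10⁻⁴)(+0.66) = 5.5 × 10⁻⁴ → stable
  248–259 m: −αΔT+βΔS = −(2.1 × 10⁻⁴)(-1.1)+(7.4 × 10⁻⁴)(-0.57) = -1.9 × 10⁻⁴ → UNSTABLE
The 248–259 m interval has Δρ < 0: lighter water underlies denser water.

248–259 m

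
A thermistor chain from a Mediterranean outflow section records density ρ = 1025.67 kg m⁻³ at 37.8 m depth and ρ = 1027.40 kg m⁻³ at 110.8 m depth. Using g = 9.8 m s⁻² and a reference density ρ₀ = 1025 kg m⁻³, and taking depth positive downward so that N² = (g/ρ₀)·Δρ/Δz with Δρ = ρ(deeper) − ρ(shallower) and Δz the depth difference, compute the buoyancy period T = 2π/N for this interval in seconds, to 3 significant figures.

417 s

Δρ = 1027.40 − 1025.67 = 1.73 kg m⁻³ over Δz = 110.8 − 37.8 = 73 m.
N² = (9.8/1025) × (1.73/73) = 2.2658 × 10⁻⁴ s⁻².
N = √(2.2658 × 10⁻⁴) = 0.015053 rad s⁻¹, so T = 2π/N = 417.40 s ≈ 417 s.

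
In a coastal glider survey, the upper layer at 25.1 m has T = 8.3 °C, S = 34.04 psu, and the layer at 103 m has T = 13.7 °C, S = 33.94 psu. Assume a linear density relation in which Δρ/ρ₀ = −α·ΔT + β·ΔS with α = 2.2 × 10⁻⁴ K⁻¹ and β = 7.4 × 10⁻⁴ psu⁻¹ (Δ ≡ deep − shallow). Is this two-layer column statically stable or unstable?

ΔT = 13.7 − 8.3 = +5.4 K and ΔS = 33.94 − 34.04 = -0.10 psu (deep − shallow).
−αΔT = -1.188 × 10⁻³; βΔS = -7.40 × 10⁻⁵; sum Δρ/ρ₀ = -1.262 × 10⁻³.
Δρ/ρ₀ < 0, so Δρ < 0: deeper water is lighter → statically unstable; the column would overturn.

unstable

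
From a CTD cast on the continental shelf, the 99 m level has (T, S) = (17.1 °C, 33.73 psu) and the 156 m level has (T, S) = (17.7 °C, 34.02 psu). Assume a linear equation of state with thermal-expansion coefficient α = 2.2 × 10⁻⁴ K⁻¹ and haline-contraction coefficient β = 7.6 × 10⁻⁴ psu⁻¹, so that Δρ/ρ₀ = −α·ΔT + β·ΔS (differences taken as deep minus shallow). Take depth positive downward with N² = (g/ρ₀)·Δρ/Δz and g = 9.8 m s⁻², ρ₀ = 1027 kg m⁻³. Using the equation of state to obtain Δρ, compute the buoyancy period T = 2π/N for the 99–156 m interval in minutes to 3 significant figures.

26.9 min

ΔT = +0.6 K, ΔS = +0.29 psu (deep − shallow).
Δρ/ρ₀ = −αΔT + βΔS = -1.32 × 10⁻⁴ + 2.204 × 10⁻⁴ = 8.84 × 10⁻⁵, so Δρ ≈ 0.09079 kg m⁻³.
N² = (g/ρ₀)·Δρ/Δz = g·(Δρ/ρ₀)/Δz = 9.8 × 8.84 × 10⁻⁵ / 57 = 1.5199 × 10⁻⁵ s⁻².
N = √(1.5199 × 10⁻⁵) = 3.8986 × 10⁻³ rad s⁻¹ → T = 2π/N = 1.6117 × 10³ s = 26.862 min ≈ 26.9 min.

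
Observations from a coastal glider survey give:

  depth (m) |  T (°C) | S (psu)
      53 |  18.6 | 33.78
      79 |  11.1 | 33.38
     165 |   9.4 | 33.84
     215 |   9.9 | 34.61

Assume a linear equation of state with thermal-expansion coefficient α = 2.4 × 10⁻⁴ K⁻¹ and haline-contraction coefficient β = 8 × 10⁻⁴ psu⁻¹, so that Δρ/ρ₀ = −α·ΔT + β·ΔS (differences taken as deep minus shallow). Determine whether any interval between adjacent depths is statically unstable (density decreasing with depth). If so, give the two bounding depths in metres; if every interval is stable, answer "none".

Evaluate Δρ/ρ₀ = −αΔT + βΔS across each adjacent pair:
  53–79 m: −αΔT+βΔS = −(2.4 × 10⁻⁴)(-7.5)+(8 × 10⁻⁴)(-0.40) = 1.5 × 10⁻³ → stable
  79–165 m: −αΔT+βΔS = −(2.4 × 10⁻⁴)(-1.7)+(8 × 10⁻⁴)(+0.46) = 7.8 × 10⁻⁴ → stable
  165–215 m: −αΔT+βΔS = −(2.4 × 10⁻⁴)(+0.5)+(8 × 10⁻⁴)(+0.77) = 5.0 × 10⁻⁴ → stable
Every interval has Δρ > 0: the column is stably stratified throughout.

none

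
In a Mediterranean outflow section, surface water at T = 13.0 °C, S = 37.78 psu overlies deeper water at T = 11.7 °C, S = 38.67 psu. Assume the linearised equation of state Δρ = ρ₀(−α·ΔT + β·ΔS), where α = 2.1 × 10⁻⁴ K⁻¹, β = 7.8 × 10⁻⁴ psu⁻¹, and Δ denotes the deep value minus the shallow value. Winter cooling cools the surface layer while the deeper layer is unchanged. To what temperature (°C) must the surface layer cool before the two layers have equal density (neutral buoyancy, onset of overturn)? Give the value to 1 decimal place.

8.4 °C

Neutral buoyancy requires Δρ = 0, i.e. −α(T_deep − T_surf′) + β(S_deep − S_surf) = 0.
T_surf′ = T_deep − (β/α)·ΔS = 11.7 − (7.8 × 10⁻⁴/2.1 × 10⁻⁴)·(+0.89) = 8.394 °C.
Cooling required: 13.0 − (8.394) = 4.606 °C.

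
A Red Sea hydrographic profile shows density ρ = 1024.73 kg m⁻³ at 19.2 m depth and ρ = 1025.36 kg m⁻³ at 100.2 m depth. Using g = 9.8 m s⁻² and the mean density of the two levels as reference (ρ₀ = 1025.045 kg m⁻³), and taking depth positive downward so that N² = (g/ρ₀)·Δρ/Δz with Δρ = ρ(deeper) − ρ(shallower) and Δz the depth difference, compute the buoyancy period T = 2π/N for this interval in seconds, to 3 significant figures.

729 s

Δρ = 1025.36 − 1024.73 = 0.63 kg m⁻³ over Δz = 100.2 − 19.2 = 81 m.
N² = (9.8/1025.045) × (0.63/81) = 7.4360 × 10⁻⁵ s⁻².
N = √(7.4360 × 10⁻⁵) = 8.6232 × 10⁻³ rad s⁻¹, so T = 2π/N = 728.64 s ≈ 729 s.
Since Δρ > 0 the layer is stably stratified.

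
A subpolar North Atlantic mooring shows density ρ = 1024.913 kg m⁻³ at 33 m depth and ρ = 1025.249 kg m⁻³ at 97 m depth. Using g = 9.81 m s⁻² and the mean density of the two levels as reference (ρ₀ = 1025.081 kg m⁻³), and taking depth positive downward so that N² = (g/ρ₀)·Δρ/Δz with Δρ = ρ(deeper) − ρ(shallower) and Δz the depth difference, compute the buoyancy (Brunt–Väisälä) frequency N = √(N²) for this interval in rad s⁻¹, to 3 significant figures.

7.09 × 10⁻³ rad s⁻¹

Δρ = 1025.249 − 1024.913 = 0.336 kg m⁻³ over Δz = 97 − 33 = 64 m.
N² = (9.81/1025.081) × (0.336/64) = 5.0242 × 10⁻⁵ s⁻².
N = √(5.0242 × 10⁻⁵) = 7.0882 × 10⁻³ rad s⁻¹ ≈ 7.09 × 10⁻³ rad s⁻¹.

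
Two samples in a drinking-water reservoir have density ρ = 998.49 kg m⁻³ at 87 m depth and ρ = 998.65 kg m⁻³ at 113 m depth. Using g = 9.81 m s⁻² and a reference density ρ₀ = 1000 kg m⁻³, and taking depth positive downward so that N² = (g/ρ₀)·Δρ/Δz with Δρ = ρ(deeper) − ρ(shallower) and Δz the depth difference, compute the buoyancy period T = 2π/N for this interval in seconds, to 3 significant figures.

Δρ = 998.65 − 998.49 = 0.16 kg m⁻³ over Δz = 113 − 87 = 26 m.
N² = (9.81/1000) × (0.16/26) = 6.0369 × 10⁻⁵ s⁻².
N = √(6.0369 × 10⁻⁵) = 7.7697 × 10⁻³ rad s⁻¹, so T = 2π/N = 808.68 s ≈ 809 s.

809 s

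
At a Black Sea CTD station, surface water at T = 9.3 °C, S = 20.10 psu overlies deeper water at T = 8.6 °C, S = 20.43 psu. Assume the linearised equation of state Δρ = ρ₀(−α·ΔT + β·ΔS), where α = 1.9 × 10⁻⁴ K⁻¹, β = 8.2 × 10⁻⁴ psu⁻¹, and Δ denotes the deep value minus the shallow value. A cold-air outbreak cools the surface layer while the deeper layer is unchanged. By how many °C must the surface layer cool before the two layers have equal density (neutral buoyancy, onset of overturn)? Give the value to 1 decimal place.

2.1 °C

Neutral buoyancy requires Δρ = 0, i.e. −α(T_deep − T_surf′) + β(S_deep − S_surf) = 0.
T_surf′ = T_deep − (β/α)·ΔS = 8.6 − (8.2 × 10⁻⁴/1.9 × 10⁻⁴)·(+0.33) = 7.176 °C.
Cooling required: 9.3 − (7.176) = 2.124 °C.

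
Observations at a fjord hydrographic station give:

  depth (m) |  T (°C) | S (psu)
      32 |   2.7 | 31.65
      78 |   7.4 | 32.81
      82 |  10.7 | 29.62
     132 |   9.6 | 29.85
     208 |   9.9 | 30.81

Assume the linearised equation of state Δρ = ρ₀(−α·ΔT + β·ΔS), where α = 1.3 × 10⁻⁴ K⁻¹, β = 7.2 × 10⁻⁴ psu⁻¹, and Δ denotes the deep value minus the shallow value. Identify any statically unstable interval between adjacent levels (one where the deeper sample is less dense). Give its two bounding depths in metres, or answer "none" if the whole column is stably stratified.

78–82 m

Evaluate Δρ/ρ₀ = −αΔT + βΔS across each adjacent pair:
  32–78 m: −αΔT+βΔS = −(1.3 × 10⁻⁴)(+4.7)+(7.2 × 10⁻⁴)(+1.16) = 2.2 × 10⁻⁴ → stable
  78–82 m: −αΔT+βΔS = −(1.3 × 10⁻⁴)(+3.3)+(7.2 × 10⁻⁴)(-3.19) = -2.7 × 10⁻³ → UNSTABLE
  82–132 m: −αΔT+βΔS = −(1.3 × 10⁻⁴)(-1.1)+(7.2 × 10⁻⁴)(+0.23) = 3.1 × 10⁻⁴ → stable
  132–208 m: −αΔT+βΔS = −(1.3 × 10⁻⁴)(+0.3)+(7.2 × 10⁻⁴)(+0.96) = 6.5 × 10⁻⁴ → stable
The 78–82 m interval has Δρ < 0: lighter water underlies denser water.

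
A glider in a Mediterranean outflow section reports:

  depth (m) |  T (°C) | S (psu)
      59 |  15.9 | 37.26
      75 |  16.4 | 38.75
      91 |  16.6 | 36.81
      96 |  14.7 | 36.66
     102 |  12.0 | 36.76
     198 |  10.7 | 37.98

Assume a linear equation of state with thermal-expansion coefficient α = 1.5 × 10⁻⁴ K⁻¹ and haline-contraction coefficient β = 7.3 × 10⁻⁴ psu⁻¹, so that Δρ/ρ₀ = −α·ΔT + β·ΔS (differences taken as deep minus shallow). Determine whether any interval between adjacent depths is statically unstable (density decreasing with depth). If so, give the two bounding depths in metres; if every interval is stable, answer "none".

Evaluate Δρ/ρ₀ = −αΔT + βΔS across each adjacent pair:
  59–75 m: −αΔT+βΔS = −(1.5 × 10⁻⁴)(+0.5)+(7.3 × 10⁻⁴)(+1.49) = 1.0 × 10⁻³ → stable
  75–91 m: −αΔT+βΔS = −(1.5 × 10⁻⁴)(+0.2)+(7.3 × 10⁻⁴)(-1.94) = -1.4 × 10⁻³ → UNSTABLE
  91–96 m: −αΔT+βΔS = −(1.5 × 10⁻⁴)(-1.9)+(7.3 × 10⁻⁴)(-0.15) = 1.8 × 10⁻⁴ → stable
  96–102 m: −αΔT+βΔS = −(1.5 × 10⁻⁴)(-2.7)+(7.3 × 10⁻⁴)(+0.10) = 4.8 × 10⁻⁴ → stable
  102–198 m: −αΔT+βΔS = −(1.5 × 10⁻⁴)(-1.3)+(7.3 × 10⁻⁴)(+1.22) = 1.1 × 10⁻³ → stable
The 75–91 m interval has Δρ < 0: lighter water underlies denser water.

75–91 m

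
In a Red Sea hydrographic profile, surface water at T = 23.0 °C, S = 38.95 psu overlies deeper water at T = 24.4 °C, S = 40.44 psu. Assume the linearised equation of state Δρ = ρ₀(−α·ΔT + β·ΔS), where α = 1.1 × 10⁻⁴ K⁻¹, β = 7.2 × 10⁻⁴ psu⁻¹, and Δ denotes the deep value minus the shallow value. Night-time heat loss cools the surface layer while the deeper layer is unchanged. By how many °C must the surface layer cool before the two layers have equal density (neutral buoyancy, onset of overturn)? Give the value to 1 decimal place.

8.4 °C

Neutral buoyancy requires Δρ = 0, i.e. −α(T_deep − T_surf′) + β(S_deep − S_surf) = 0.
T_surf′ = T_deep − (β/α)·ΔS = 24.4 − (7.2 × 10⁻⁴/1.1 × 10⁻⁴)·(+1.49) = 14.647 °C.
Cooling required: 23.0 − (14.647) = 8.353 °C.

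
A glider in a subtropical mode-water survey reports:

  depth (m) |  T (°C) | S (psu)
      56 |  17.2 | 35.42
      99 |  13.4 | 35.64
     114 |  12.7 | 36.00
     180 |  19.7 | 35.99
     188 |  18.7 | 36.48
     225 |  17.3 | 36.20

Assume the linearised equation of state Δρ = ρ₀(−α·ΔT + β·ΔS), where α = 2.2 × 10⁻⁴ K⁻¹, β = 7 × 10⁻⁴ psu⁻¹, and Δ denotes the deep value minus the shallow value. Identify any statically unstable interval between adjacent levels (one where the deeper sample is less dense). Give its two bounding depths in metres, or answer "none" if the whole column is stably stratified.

Evaluate Δρ/ρ₀ = −αΔT + βΔS across each adjacent pair:
  56–99 m: −αΔT+βΔS = −(2.2 × 10⁻⁴)(-3.8)+(7 × 10⁻⁴)(+0.22) = 9.9 × 10⁻⁴ → stable
  99–114 m: −αΔT+βΔS = −(2.2 × 10⁻⁴)(-0.7)+(7 × 10⁻⁴)(+0.36) = 4.1 × 10⁻⁴ → stable
  114–180 m: −αΔT+βΔS = −(2.2 × 10⁻⁴)(+7.0)+(7 × 10⁻⁴)(-0.01) = -1.5 × 10⁻³ → UNSTABLE
  180–188 m: −αΔT+βΔS = −(2.2 × 10⁻⁴)(-1.0)+(7 × 10⁻⁴)(+0.49) = 5.6 × 10⁻⁴ → stable
  188–225 m: −αΔT+βΔS = −(2.2 × 10⁻⁴)(-1.4)+(7 × 10⁻⁴)(-0.28) = 1.1 × 10⁻⁴ → stable
The 114–180 m interval has Δρ < 0: lighter water underlies denser water.

114–180 m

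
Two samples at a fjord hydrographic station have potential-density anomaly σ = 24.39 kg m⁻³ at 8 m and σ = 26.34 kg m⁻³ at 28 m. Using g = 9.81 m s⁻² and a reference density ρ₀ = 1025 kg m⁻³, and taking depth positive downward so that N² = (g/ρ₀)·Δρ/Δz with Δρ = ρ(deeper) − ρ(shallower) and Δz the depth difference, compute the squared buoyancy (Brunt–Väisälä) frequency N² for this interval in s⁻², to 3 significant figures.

Δρ = 1026.34 − 1024.39 = 1.95 kg m⁻³ over Δz = 28 − 8 = 20 m.
N² = (9.81/1025) × (1.95/20) = 9.3315 × 10⁻⁴ s⁻² ≈ 9.33 × 10⁻⁴ s⁻².

9.33 × 10⁻⁴ s⁻²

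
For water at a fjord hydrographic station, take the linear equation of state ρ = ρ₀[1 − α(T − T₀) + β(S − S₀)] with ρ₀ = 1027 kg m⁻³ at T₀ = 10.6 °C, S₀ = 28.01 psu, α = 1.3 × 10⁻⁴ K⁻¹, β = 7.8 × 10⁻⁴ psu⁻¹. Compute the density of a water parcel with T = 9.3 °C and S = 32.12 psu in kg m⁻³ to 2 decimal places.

1030.47 kg m⁻³

T − T₀ = -1.3 K, S − S₀ = +4.11 psu.
Bracket = 1 − α·(-1.3) + β·(+4.11) = 1 + (3.3748 × 10⁻³) = 1.0033748.
ρ = 1027 × 1.0033748 = 1030.47 kg m⁻³.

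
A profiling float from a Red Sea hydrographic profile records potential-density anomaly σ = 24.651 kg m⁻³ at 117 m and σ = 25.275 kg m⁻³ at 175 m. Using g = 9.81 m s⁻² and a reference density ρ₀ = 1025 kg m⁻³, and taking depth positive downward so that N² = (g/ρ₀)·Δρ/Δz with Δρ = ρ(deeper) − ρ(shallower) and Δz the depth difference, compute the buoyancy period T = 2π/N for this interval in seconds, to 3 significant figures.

619 s

Δρ = 1025.275 − 1024.651 = 0.624 kg m⁻³ over Δz = 175 − 117 = 58 m.
N² = (9.81/1025) × (0.624/58) = 1.0297 × 10⁻⁴ s⁻².
N = √(1.0297 × 10⁻⁴) = 0.010147 rad s⁻¹, so T = 2π/N = 619.22 s ≈ 619 s.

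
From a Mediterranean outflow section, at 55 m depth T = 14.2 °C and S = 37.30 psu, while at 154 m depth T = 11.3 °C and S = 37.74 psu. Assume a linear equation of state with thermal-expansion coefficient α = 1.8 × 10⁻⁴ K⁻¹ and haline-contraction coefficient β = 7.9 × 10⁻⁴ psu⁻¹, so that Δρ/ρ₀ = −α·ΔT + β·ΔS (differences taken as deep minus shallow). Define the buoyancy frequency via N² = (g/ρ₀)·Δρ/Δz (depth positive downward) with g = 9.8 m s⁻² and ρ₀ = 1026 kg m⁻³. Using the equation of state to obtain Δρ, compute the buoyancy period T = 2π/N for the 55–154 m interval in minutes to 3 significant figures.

11.3 min

ΔT = -2.9 K, ΔS = +0.44 psu (deep − shallow).
Δρ/ρ₀ = −αΔT + βΔS = 5.22 × 10⁻⁴ + 3.476 × 10⁻⁴ = 8.696 × 10⁻⁴, so Δρ ≈ 0.8922 kg m⁻³.
N² = (g/ρ₀)·Δρ/Δz = g·(Δρ/ρ₀)/Δz = 9.8 × 8.696 × 10⁻⁴ / 99 = 8.6082 × 10⁻⁵ s⁻².
N = √(8.6082 × 10⁻⁵) = 9.2780 × 10⁻³ rad s⁻¹ → T = 2π/N = 677.21 s = 11.287 min ≈ 11.3 min.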